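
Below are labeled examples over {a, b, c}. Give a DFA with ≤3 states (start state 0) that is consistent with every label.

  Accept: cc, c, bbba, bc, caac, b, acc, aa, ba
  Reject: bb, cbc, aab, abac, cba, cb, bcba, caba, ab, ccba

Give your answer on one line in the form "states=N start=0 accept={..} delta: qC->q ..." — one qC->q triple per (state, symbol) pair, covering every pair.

State merging on the prefix tree: take the shortest (then alphabetical) example prefix whose next move is undefined and point that move at state 0, else 1, else 2, ...; a target is out if some Accept/Reject pair would then sit in one state with the same input left (inseparable). If every existing state is out, open a new one.
a: 0a undefined. 0a->0: no, b/aab meet in 0 with "b" left. Open state 1: 0a->1.
b: 0b undefined. 0b->0: no, b/bb meet in 0. 0b->1: ok.
c: 0c undefined. 0c->0: no, bc/cbc meet in 1 with "c" left. 0c->1: ok.
aa: 1a undefined. 1a->0: no, c/aab meet in 1. 1a->1: ok.
ab: 1b undefined. 1b->0: no, cc/abac meet in 1 with "c" left. 1b->1: no, cc/cbc meet in 1 with "c" left. Open state 2: 1b->2.
ac: 1c undefined. 1c->0: no, c/bcba meet in 1. 1c->1: ok.
aba: 2a undefined. 2a->0: no, cc/abac meet in 1. 2a->1: no, cc/abac meet in 1. 2a->2: ok.
bbb: 2b undefined. 2b->0: ok.
cbc: 2c undefined. 2c->0: ok.
All examples now run through 3 states with every (state, symbol) defined. Accept strings end in {1}, Reject strings end in {0,2}; accept={1}.

states=3 start=0 accept={1} delta: 0a->1 0b->1 0c->1 1a->1 1b->2 1c->1 2a->2 2b->0 2c->0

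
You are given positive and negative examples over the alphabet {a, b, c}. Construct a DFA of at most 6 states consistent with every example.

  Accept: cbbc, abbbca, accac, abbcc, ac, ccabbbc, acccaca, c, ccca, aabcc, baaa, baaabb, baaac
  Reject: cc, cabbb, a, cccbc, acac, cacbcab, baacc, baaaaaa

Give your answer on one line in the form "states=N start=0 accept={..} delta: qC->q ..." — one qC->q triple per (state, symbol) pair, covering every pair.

states=5 start=0 accept={1,2,4} delta: 0a->0 0b->1 0c->1 1a->2 1b->2 1c->0 2a->3 2b->3 2c->3 3a->4 3b->2 3c->1 4a->0 4b->0 4c->1

Fold the examples into a partial DFA from state 0: repeatedly fix the first undefined (state, symbol) met by the shortest-then-alphabetical prefix, trying targets in increasing order and rejecting any under which an Accept and a Reject string meet in one state with the same remainder; add a state when all current targets are rejected. Accepting states are where Accept strings end.
a: 0a undefined. 0a->0: ok.
b: 0b undefined. 0b->0: no, abbcc/cc meet in 0 with "cc" left. Open state 1: 0b->1.
c: 0c undefined. 0c->0: no, accac/cc meet in 0. 0c->1: ok.
ba: 1a undefined. 1a->0: no, ac/acac meet in 1. 1a->1: no, ac/baaaaaa meet in 1. Open state 2: 1a->2.
cb: 1b undefined. 1b->0: no, cbbc/cc meet in 1 with "c" left. 1b->1: no, cbbc/cc meet in 1 with "c" left. 1b->2: ok.
cc: 1c undefined. 1c->0: ok.
baa: 2a undefined. 2a->0: no, baaa/cc meet in 0. 2a->1: no, accac/baacc meet in 1. 2a->2: no, abbcc/baacc meet in 2 with "cc" left. Open state 3: 2a->3.
cab: 2b undefined. 2b->0: no, abbbca/cabbb meet in 2. 2b->1: no, cbbc/cc meet in 0. 2b->2: no, cbbc/cccbc meet in 2 with "c" left. 2b->3: ok.
cac: 2c undefined. 2c->0: no, accac/cacbcab meet in 1. 2c->1: no, accac/cccbc meet in 1. 2c->2: no, abbcc/cccbc meet in 2. 2c->3: ok.
baaa: 3a undefined. 3a->0: no, acccaca/cc meet in 0. 3a->1: no, accac/baaaaaa meet in 1. 3a->2: no, baaac/cccbc meet in 3. 3a->3: no, acccaca/cccbc meet in 3. Open state 4: 3a->4.
baac: 3c undefined. 3c->0: no, cbbc/cc meet in 0. 3c->1: ok.
cabb: 3b undefined. 3b->0: no, cbbc/cabbb meet in 1. 3b->1: no, cbbc/cacbcab meet in 1. 3b->2: ok.
baaaa: 4a undefined. 4a->0: ok.
baaab: 4b undefined. 4b->0: ok.
baaac: 4c undefined. 4c->0: no, baaac/cc meet in 0. 4c->1: ok.
All examples now run through 5 states with every (state, symbol) defined. Accept strings end in {1,2,4}, Reject strings end in {0,3}; accept={1,2,4}.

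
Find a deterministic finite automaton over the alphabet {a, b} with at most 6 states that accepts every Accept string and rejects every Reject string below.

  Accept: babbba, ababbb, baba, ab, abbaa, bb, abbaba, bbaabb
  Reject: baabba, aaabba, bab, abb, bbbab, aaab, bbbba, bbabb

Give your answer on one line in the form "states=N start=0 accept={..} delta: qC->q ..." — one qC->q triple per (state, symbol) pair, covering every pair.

states=3 start=0 accept={0,2} delta: 0a->1 0b->1 1a->2 1b->0 2a->0 2b->1

State merging on the prefix tree: take the shortest (then alphabetical) example prefix whose next move is undefined and point that move at state 0, else 1, else 2, ...; a target is out if some Accept/Reject pair would then sit in one state with the same input left (inseparable). If every existing state is out, open a new one.
a: 0a undefined. 0a->0: no, ab/aaab meet in 0 with "b" left. Open state 1: 0a->1.
b: 0b undefined. 0b->0: no, ab/bab meet in 1 with "b" left. 0b->1: ok.
aa: 1a undefined. 1a->0: no, babbba/baabba meet in 1 with "bba" left. 1a->1: no, babbba/bbbba meet in 1 with "bbba" left. Open state 2: 1a->2.
ab: 1b undefined. 1b->0: ok.
aaa: 2a undefined. 2a->0: ok.
bab: 2b undefined. 2b->0: no, babbba/baabba meet in 1. 2b->1: ok.
All examples now run through 3 states with every (state, symbol) defined. Accept strings end in {0,2}, Reject strings end in {1}; accept={0,2}.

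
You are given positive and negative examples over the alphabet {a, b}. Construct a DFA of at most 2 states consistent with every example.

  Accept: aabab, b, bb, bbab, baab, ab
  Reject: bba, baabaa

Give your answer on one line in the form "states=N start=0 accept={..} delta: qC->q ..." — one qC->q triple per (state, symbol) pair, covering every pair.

states=2 start=0 accept={1} delta: 0a->0 0b->1 1a->0 1b->1

Grow the machine one transition at a time. Run the examples from 0; the earliest place one falls off (shortest prefix, ties alphabetical) gets sent to the lowest-numbered state that keeps every Accept/Reject pair distinguishable — a pair clashes when both reach the same state with identical unread suffix — and to a fresh state only if none does.
a: 0a undefined. 0a->0: ok.
b: 0b undefined. 0b->0: no, aabab/bba meet in 0. Open state 1: 0b->1.
ba: 1a undefined. 1a->0: ok.
bb: 1b undefined. 1b->0: no, bb/bba meet in 0. 1b->1: ok.
All examples now run through 2 states with every (state, symbol) defined. Accept strings end in {1}, Reject strings end in {0}; accept={1}.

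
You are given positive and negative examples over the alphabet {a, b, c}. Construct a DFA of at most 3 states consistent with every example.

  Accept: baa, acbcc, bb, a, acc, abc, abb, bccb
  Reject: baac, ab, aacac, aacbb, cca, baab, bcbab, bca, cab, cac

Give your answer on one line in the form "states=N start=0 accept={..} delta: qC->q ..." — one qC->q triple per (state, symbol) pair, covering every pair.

states=3 start=0 accept={0,2} delta: 0a->0 0b->1 0c->1 1a->0 1b->0 1c->2 2a->1 2b->0 2c->1

Fold the examples into a partial DFA from state 0: repeatedly fix the first undefined (state, symbol) met by the shortest-then-alphabetical prefix, trying targets in increasing order and rejecting any under which an Accept and a Reject string meet in one state with the same remainder; add a state when all current targets are rejected. Accepting states are where Accept strings end.
a: 0a undefined. 0a->0: ok.
b: 0b undefined. 0b->0: no, baa/ab meet in 0. Open state 1: 0b->1.
c: 0c undefined. 0c->0: no, bb/aacbb meet in 1 with "b" left. 0c->1: ok.
ba: 1a undefined. 1a->0: ok.
bb: 1b undefined. 1b->0: ok.
bc: 1c undefined. 1c->0: no, baa/cca meet in 0. 1c->1: no, baa/cca meet in 0. Open state 2: 1c->2.
bca: 2a undefined. 2a->0: no, baa/cca meet in 0. 2a->1: ok.
bcb: 2b undefined. 2b->0: ok.
bcc: 2c undefined. 2c->0: no, bccb/baac meet in 1. 2c->1: ok.
All examples now run through 3 states with every (state, symbol) defined. Accept strings end in {0,2}, Reject strings end in {1}; accept={0,2}.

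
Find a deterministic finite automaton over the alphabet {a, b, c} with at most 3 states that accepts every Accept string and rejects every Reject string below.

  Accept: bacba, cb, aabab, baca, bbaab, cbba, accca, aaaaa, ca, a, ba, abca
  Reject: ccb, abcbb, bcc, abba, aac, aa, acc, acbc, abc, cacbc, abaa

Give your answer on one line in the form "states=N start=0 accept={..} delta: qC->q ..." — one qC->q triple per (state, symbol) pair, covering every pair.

states=3 start=0 accept={1} delta: 0a->1 0b->0 0c->2 1a->2 1b->2 1c->0 2a->1 2b->1 2c->0

Fold the examples into a partial DFA from state 0: repeatedly fix the first undefined (state, symbol) met by the shortest-then-alphabetical prefix, trying targets in increasing order and rejecting any under which an Accept and a Reject string meet in one state with the same remainder; add a state when all current targets are rejected. Accepting states are where Accept strings end.
a: 0a undefined. 0a->0: no, aaaaa/aa meet in 0. Open state 1: 0a->1.
b: 0b undefined. 0b->0: ok.
c: 0c undefined. 0c->0: no, cb/ccb meet in 0. 0c->1: no, cbba/abba meet in 1 with "bba" left. Open state 2: 0c->2.
aa: 1a undefined. 1a->0: no, bbaab/aa meet in 0. 1a->1: no, aaaaa/aa meet in 1. 1a->2: ok.
ab: 1b undefined. 1b->0: no, a/abba meet in 1. 1b->1: no, ca/abaa meet in 2 with "a" left. 1b->2: ok.
ac: 1c undefined. 1c->0: ok.
ca: 2a undefined. 2a->0: no, bacba/abaa meet in 1. 2a->1: ok.
cb: 2b undefined. 2b->0: no, bacba/abba meet in 1. 2b->1: ok.
cc: 2c undefined. 2c->0: ok.
All examples now run through 3 states with every (state, symbol) defined. Accept strings end in {1}, Reject strings end in {0,2}; accept={1}.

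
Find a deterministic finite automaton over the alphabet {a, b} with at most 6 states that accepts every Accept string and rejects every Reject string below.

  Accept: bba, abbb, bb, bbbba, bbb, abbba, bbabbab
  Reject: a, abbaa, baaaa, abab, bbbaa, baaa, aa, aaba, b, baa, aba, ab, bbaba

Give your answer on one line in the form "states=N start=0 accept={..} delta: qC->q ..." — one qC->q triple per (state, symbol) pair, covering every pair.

states=4 start=0 accept={2,3} delta: 0a->0 0b->1 1a->0 1b->2 2a->3 2b->2 3a->1 3b->3

State merging on the prefix tree: take the shortest (then alphabetical) example prefix whose next move is undefined and point that move at state 0, else 1, else 2, ...; a target is out if some Accept/Reject pair would then sit in one state with the same input left (inseparable). If every existing state is out, open a new one.
a: 0a undefined. 0a->0: ok.
b: 0b undefined. 0b->0: no, bba/a meet in 0. Open state 1: 0b->1.
ba: 1a undefined. 1a->0: ok.
bb: 1b undefined. 1b->0: no, bba/a meet in 0. 1b->1: no, bba/a meet in 0. Open state 2: 1b->2.
bba: 2a undefined. 2a->0: no, bba/a meet in 0. 2a->1: no, bba/abab meet in 1. 2a->2: no, bba/abbaa meet in 2. Open state 3: 2a->3.
bbb: 2b undefined. 2b->0: no, abbb/a meet in 0. 2b->1: no, abbb/abab meet in 1. 2b->2: ok.
bbab: 3b undefined. 3b->0: no, bbabbab/abab meet in 1. 3b->1: no, bbabbab/abab meet in 1. 3b->2: no, bba/bbaba meet in 3. 3b->3: ok.
abbaa: 3a undefined. 3a->0: no, bbabbab/abab meet in 1. 3a->1: ok.
All examples now run through 4 states with every (state, symbol) defined. Accept strings end in {2,3}, Reject strings end in {0,1}; accept={2,3}.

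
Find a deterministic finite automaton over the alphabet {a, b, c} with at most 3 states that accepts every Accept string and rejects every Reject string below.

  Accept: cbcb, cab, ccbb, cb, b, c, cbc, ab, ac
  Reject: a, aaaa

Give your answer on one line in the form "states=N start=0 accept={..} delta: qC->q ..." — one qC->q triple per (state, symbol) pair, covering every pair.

State merging on the prefix tree: take the shortest (then alphabetical) example prefix whose next move is undefined and point that move at state 0, else 1, else 2, ...; a target is out if some Accept/Reject pair would then sit in one state with the same input left (inseparable). If every existing state is out, open a new one.
a: 0a undefined. 0a->0: ok.
b: 0b undefined. 0b->0: no, b/a meet in 0. Open state 1: 0b->1.
c: 0c undefined. 0c->0: no, c/a meet in 0. 0c->1: ok.
ca: 1a undefined. 1a->0: ok.
cb: 1b undefined. 1b->0: no, cbcb/a meet in 0. 1b->1: ok.
cc: 1c undefined. 1c->0: no, cbc/a meet in 0. 1c->1: ok.
All examples now run through 2 states with every (state, symbol) defined. Accept strings end in {1}, Reject strings end in {0}; accept={1}.

states=2 start=0 accept={1} delta: 0a->0 0b->1 0c->1 1a->0 1b->1 1c->1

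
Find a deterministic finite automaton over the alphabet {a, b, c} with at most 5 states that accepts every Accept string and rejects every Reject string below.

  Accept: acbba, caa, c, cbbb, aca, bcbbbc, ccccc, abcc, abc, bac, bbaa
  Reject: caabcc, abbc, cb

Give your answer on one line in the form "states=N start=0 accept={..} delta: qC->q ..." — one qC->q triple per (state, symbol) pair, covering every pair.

states=3 start=0 accept={0,1} delta: 0a->0 0b->1 0c->1 1a->1 1b->2 1c->0 2a->0 2b->0 2c->2

Grow the machine one transition at a time. Run the examples from 0; the earliest place one falls off (shortest prefix, ties alphabetical) gets sent to the lowest-numbered state that keeps every Accept/Reject pair distinguishable — a pair clashes when both reach the same state with identical unread suffix — and to a fresh state only if none does.
a: 0a undefined. 0a->0: ok.
b: 0b undefined. 0b->0: no, c/abbc meet in 0 with "c" left. Open state 1: 0b->1.
c: 0c undefined. 0c->0: no, abcc/caabcc meet in 1 with "cc" left. 0c->1: ok.
ba: 1a undefined. 1a->0: no, abcc/caabcc meet in 1 with "cc" left. 1a->1: ok.
bb: 1b undefined. 1b->0: no, acbba/abbc meet in 1. 1b->1: no, acbba/cb meet in 1. Open state 2: 1b->2.
bc: 1c undefined. 1c->0: ok.
bba: 2a undefined. 2a->0: ok.
cbb: 2b undefined. 2b->0: ok.
abbc: 2c undefined. 2c->0: no, acbba/abbc meet in 0. 2c->1: no, acbba/caabcc meet in 0. 2c->2: ok.
All examples now run through 3 states with every (state, symbol) defined. Accept strings end in {0,1}, Reject strings end in {2}; accept={0,1}.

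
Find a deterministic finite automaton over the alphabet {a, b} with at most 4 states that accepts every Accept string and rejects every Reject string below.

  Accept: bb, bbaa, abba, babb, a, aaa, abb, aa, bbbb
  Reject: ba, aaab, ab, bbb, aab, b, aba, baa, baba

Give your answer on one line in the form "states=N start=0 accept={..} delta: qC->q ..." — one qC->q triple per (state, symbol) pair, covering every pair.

State merging on the prefix tree: take the shortest (then alphabetical) example prefix whose next move is undefined and point that move at state 0, else 1, else 2, ...; a target is out if some Accept/Reject pair would then sit in one state with the same input left (inseparable). If every existing state is out, open a new one.
a: 0a undefined. 0a->0: ok.
b: 0b undefined. 0b->0: no, bb/ba meet in 0. Open state 1: 0b->1.
ba: 1a undefined. 1a->0: no, a/ba meet in 0. 1a->1: no, abba/baba meet in 1 with "ba" left. Open state 2: 1a->2.
bb: 1b undefined. 1b->0: ok.
baa: 2a undefined. 2a->0: no, bb/baa meet in 0. 2a->1: ok.
bab: 2b undefined. 2b->0: no, bb/baba meet in 0. 2b->1: ok.
All examples now run through 3 states with every (state, symbol) defined. Accept strings end in {0}, Reject strings end in {1,2}; accept={0}.

states=3 start=0 accept={0} delta: 0a->0 0b->1 1a->2 1b->0 2a->1 2b->1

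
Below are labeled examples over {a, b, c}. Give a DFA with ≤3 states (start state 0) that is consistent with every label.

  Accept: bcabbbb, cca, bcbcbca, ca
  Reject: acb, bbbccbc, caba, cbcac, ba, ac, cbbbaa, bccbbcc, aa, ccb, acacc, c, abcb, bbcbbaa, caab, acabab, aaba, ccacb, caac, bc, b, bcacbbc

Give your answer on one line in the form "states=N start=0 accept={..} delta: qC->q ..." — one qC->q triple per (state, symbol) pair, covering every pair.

State merging on the prefix tree: take the shortest (then alphabetical) example prefix whose next move is undefined and point that move at state 0, else 1, else 2, ...; a target is out if some Accept/Reject pair would then sit in one state with the same input left (inseparable). If every existing state is out, open a new one.
a: 0a undefined. 0a->0: ok.
b: 0b undefined. 0b->0: ok.
c: 0c undefined. 0c->0: no, bcabbbb/acb meet in 0. Open state 1: 0c->1.
ca: 1a undefined. 1a->0: no, bcabbbb/caba meet in 0. 1a->1: no, ca/ac meet in 1. Open state 2: 1a->2.
cb: 1b undefined. 1b->0: ok.
cc: 1c undefined. 1c->0: no, cca/acb meet in 0. 1c->1: ok.
caa: 2a undefined. 2a->0: ok.
cab: 2b undefined. 2b->0: no, bcabbbb/acb meet in 0. 2b->1: no, bcabbbb/acb meet in 0. 2b->2: ok.
acac: 2c undefined. 2c->0: ok.
All examples now run through 3 states with every (state, symbol) defined. Accept strings end in {2}, Reject strings end in {0,1}; accept={2}.

states=3 start=0 accept={2} delta: 0a->0 0b->0 0c->1 1a->2 1b->0 1c->1 2a->0 2b->2 2c->0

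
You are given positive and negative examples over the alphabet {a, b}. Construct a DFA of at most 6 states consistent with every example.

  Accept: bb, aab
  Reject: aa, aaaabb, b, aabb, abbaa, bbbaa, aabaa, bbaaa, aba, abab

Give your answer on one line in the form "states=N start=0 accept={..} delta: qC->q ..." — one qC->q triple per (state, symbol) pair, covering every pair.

states=3 start=0 accept={2} delta: 0a->1 0b->1 1a->1 1b->2 2a->0 2b->0

Grow the machine one transition at a time. Run the examples from 0; the earliest place one falls off (shortest prefix, ties alphabetical) gets sent to the lowest-numbered state that keeps every Accept/Reject pair distinguishable — a pair clashes when both reach the same state with identical unread suffix — and to a fresh state only if none does.
a: 0a undefined. 0a->0: no, bb/aaaabb meet in 0 with "bb" left. Open state 1: 0a->1.
b: 0b undefined. 0b->0: no, bb/b meet in 0. 0b->1: ok.
aa: 1a undefined. 1a->0: no, bb/aaaabb meet in 1 with "b" left. 1a->1: ok.
ab: 1b undefined. 1b->0: no, bb/abab meet in 0. 1b->1: no, bb/aa meet in 1. Open state 2: 1b->2.
aba: 2a undefined. 2a->0: ok.
abb: 2b undefined. 2b->0: ok.
All examples now run through 3 states with every (state, symbol) defined. Accept strings end in {2}, Reject strings end in {0,1}; accept={2}.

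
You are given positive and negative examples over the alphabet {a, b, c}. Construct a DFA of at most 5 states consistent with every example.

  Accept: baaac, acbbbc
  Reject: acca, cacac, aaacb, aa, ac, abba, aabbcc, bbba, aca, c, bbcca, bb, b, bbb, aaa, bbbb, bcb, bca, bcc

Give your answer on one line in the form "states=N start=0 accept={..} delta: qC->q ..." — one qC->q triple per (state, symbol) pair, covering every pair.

states=3 start=0 accept={2} delta: 0a->0 0b->1 0c->0 1a->1 1b->0 1c->2 2a->0 2b->0 2c->0

State merging on the prefix tree: take the shortest (then alphabetical) example prefix whose next move is undefined and point that move at state 0, else 1, else 2, ...; a target is out if some Accept/Reject pair would then sit in one state with the same input left (inseparable). If every existing state is out, open a new one.
a: 0a undefined. 0a->0: ok.
b: 0b undefined. 0b->0: no, baaac/ac meet in 0 with "c" left. Open state 1: 0b->1.
c: 0c undefined. 0c->0: ok.
ba: 1a undefined. 1a->0: no, baaac/acca meet in 0. 1a->1: ok.
bb: 1b undefined. 1b->0: ok.
bc: 1c undefined. 1c->0: no, baaac/acca meet in 0. 1c->1: no, baaac/aaacb meet in 1. Open state 2: 1c->2.
bca: 2a undefined. 2a->0: ok.
bcb: 2b undefined. 2b->0: ok.
bcc: 2c undefined. 2c->0: ok.
All examples now run through 3 states with every (state, symbol) defined. Accept strings end in {2}, Reject strings end in {0,1}; accept={2}.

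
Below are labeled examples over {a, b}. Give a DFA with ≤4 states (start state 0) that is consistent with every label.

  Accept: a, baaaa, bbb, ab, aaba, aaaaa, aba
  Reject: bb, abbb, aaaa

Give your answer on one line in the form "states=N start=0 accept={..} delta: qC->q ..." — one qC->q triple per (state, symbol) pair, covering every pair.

states=4 start=0 accept={1,2,3} delta: 0a->1 0b->2 1a->0 1b->3 2a->2 2b->0 3a->1 3b->2

State merging on the prefix tree: take the shortest (then alphabetical) example prefix whose next move is undefined and point that move at state 0, else 1, else 2, ...; a target is out if some Accept/Reject pair would then sit in one state with the same input left (inseparable). If every existing state is out, open a new one.
a: 0a undefined. 0a->0: no, a/aaaa meet in 0. Open state 1: 0a->1.
b: 0b undefined. 0b->0: no, baaaa/aaaa meet in 1 with "aaa" left. 0b->1: no, ab/bb meet in 1 with "b" left. Open state 2: 0b->2.
aa: 1a undefined. 1a->0: ok.
ab: 1b undefined. 1b->0: no, ab/aaaa meet in 0. 1b->1: no, a/abbb meet in 1. 1b->2: no, bbb/abbb meet in 2 with "bb" left. Open state 3: 1b->3.
ba: 2a undefined. 2a->0: no, aaba/aaaa meet in 0. 2a->1: no, baaaa/aaaa meet in 0. 2a->2: ok.
bb: 2b undefined. 2b->0: ok.
aba: 3a undefined. 3a->0: no, aba/bb meet in 0. 3a->1: ok.
abb: 3b undefined. 3b->0: no, baaaa/abbb meet in 2. 3b->1: no, ab/abbb meet in 3. 3b->2: ok.
All examples now run through 4 states with every (state, symbol) defined. Accept strings end in {1,2,3}, Reject strings end in {0}; accept={1,2,3}.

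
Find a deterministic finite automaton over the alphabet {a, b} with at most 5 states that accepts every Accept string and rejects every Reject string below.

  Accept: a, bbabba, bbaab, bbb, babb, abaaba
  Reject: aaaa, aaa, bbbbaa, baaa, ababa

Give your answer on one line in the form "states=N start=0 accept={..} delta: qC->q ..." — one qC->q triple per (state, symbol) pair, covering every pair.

Grow the machine one transition at a time. Run the examples from 0; the earliest place one falls off (shortest prefix, ties alphabetical) gets sent to the lowest-numbered state that keeps every Accept/Reject pair distinguishable — a pair clashes when both reach the same state with identical unread suffix — and to a fresh state only if none does.
a: 0a undefined. 0a->0: no, a/aaaa meet in 0. Open state 1: 0a->1.
b: 0b undefined. 0b->0: ok.
aa: 1a undefined. 1a->0: no, a/aaa meet in 1. 1a->1: no, a/aaaa meet in 1. Open state 2: 1a->2.
ab: 1b undefined. 1b->0: no, a/ababa meet in 1. 1b->1: no, bbabba/bbbbaa meet in 2. 1b->2: ok.
aaa: 2a undefined. 2a->0: no, a/aaaa meet in 1. 2a->1: no, a/aaa meet in 1. 2a->2: no, bbabba/ababa meet in 2 with "ba" left. Open state 3: 2a->3.
aaaa: 3a undefined. 3a->0: no, bbb/aaaa meet in 0. 3a->1: no, a/aaaa meet in 1. 3a->2: ok.
abab: 3b undefined. 3b->0: no, a/ababa meet in 1. 3b->1: ok.
babb: 2b undefined. 2b->0: ok.
All examples now run through 4 states with every (state, symbol) defined. Accept strings end in {0,1}, Reject strings end in {2,3}; accept={0,1}.

states=4 start=0 accept={0,1} delta: 0a->1 0b->0 1a->2 1b->2 2a->3 2b->0 3a->2 3b->1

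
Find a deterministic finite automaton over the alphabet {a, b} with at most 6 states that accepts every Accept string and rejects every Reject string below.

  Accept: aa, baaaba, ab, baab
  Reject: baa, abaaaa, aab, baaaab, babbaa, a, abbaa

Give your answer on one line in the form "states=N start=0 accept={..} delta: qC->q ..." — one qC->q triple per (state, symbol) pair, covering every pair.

Grow the machine one transition at a time. Run the examples from 0; the earliest place one falls off (shortest prefix, ties alphabetical) gets sent to the lowest-numbered state that keeps every Accept/Reject pair distinguishable — a pair clashes when both reach the same state with identical unread suffix — and to a fresh state only if none does.
a: 0a undefined. 0a->0: no, aa/a meet in 0. Open state 1: 0a->1.
b: 0b undefined. 0b->0: no, aa/baa meet in 1 with "a" left. 0b->1: ok.
aa: 1a undefined. 1a->0: no, ab/baaaab meet in 1 with "b" left. 1a->1: no, aa/baa meet in 1. Open state 2: 1a->2.
ab: 1b undefined. 1b->0: ok.
aab: 2b undefined. 2b->0: no, ab/aab meet in 0. 2b->1: no, aa/babbaa meet in 2. 2b->2: no, aa/aab meet in 2. Open state 3: 2b->3.
baa: 2a undefined. 2a->0: no, baaaba/abaaaa meet in 1. 2a->1: no, aa/abaaaa meet in 2. 2a->2: no, aa/baa meet in 2. 2a->3: ok.
baaa: 3a undefined. 3a->0: no, ab/abaaaa meet in 0. 3a->1: no, baaaba/abaaaa meet in 1. 3a->2: no, aa/abaaaa meet in 2. 3a->3: no, baab/baaaab meet in 3 with "b" left. Open state 4: 3a->4.
baab: 3b undefined. 3b->0: no, aa/babbaa meet in 2. 3b->1: no, baab/a meet in 1. 3b->2: ok.
baaaa: 4a undefined. 4a->0: ok.
baaab: 4b undefined. 4b->0: no, baaaba/baaaab meet in 1. 4b->1: ok.
All examples now run through 5 states with every (state, symbol) defined. Accept strings end in {0,2}, Reject strings end in {1,3,4}; accept={0,2}.

states=5 start=0 accept={0,2} delta: 0a->1 0b->1 1a->2 1b->0 2a->3 2b->3 3a->4 3b->2 4a->0 4b->1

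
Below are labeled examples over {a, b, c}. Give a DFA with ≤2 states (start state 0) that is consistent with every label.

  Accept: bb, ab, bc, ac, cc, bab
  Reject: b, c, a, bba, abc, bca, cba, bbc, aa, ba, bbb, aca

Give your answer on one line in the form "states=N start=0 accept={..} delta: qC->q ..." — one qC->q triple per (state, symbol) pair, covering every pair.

states=2 start=0 accept={0} delta: 0a->1 0b->1 0c->1 1a->1 1b->0 1c->0

Grow the machine one transition at a time. Run the examples from 0; the earliest place one falls off (shortest prefix, ties alphabetical) gets sent to the lowest-numbered state that keeps every Accept/Reject pair distinguishable — a pair clashes when both reach the same state with identical unread suffix — and to a fresh state only if none does.
a: 0a undefined. 0a->0: no, ab/b meet in 0 with "b" left. Open state 1: 0a->1.
b: 0b undefined. 0b->0: no, bb/b meet in 0. 0b->1: ok.
c: 0c undefined. 0c->0: no, cc/c meet in 0. 0c->1: ok.
aa: 1a undefined. 1a->0: no, bab/b meet in 1. 1a->1: ok.
ab: 1b undefined. 1b->0: ok.
ac: 1c undefined. 1c->0: ok.
All examples now run through 2 states with every (state, symbol) defined. Accept strings end in {0}, Reject strings end in {1}; accept={0}.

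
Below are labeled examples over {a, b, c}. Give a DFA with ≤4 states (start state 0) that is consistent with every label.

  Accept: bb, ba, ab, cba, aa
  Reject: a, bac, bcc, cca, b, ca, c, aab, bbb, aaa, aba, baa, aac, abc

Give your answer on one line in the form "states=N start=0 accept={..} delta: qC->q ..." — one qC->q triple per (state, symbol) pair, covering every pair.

states=3 start=0 accept={2} delta: 0a->1 0b->1 0c->0 1a->2 1b->2 1c->0 2a->0 2b->0 2c->0

State merging on the prefix tree: take the shortest (then alphabetical) example prefix whose next move is undefined and point that move at state 0, else 1, else 2, ...; a target is out if some Accept/Reject pair would then sit in one state with the same input left (inseparable). If every existing state is out, open a new one.
a: 0a undefined. 0a->0: no, ba/aba meet in 0 with "ba" left. Open state 1: 0a->1.
b: 0b undefined. 0b->0: no, bb/b meet in 0. 0b->1: ok.
c: 0c undefined. 0c->0: ok.
aa: 1a undefined. 1a->0: no, ba/bac meet in 0. 1a->1: no, bb/aab meet in 1 with "b" left. Open state 2: 1a->2.
ab: 1b undefined. 1b->0: no, bb/c meet in 0. 1b->1: no, bb/a meet in 1. 1b->2: ok.
bc: 1c undefined. 1c->0: ok.
aaa: 2a undefined. 2a->0: ok.
aab: 2b undefined. 2b->0: ok.
aac: 2c undefined. 2c->0: ok.
All examples now run through 3 states with every (state, symbol) defined. Accept strings end in {2}, Reject strings end in {0,1}; accept={2}.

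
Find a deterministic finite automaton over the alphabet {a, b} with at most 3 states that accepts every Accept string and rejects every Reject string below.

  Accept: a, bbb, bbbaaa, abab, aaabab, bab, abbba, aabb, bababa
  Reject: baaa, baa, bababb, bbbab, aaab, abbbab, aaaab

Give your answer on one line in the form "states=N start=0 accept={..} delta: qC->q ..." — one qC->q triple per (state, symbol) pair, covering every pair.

State merging on the prefix tree: take the shortest (then alphabetical) example prefix whose next move is undefined and point that move at state 0, else 1, else 2, ...; a target is out if some Accept/Reject pair would then sit in one state with the same input left (inseparable). If every existing state is out, open a new one.
a: 0a undefined. 0a->0: ok.
b: 0b undefined. 0b->0: no, a/baaa meet in 0. Open state 1: 0b->1.
ba: 1a undefined. 1a->0: no, a/baaa meet in 0. 1a->1: ok.
bb: 1b undefined. 1b->0: no, a/bababb meet in 0. 1b->1: no, bbb/baaa meet in 1. Open state 2: 1b->2.
bbb: 2b undefined. 2b->0: ok.
baba: 2a undefined. 2a->0: no, abab/bababb meet in 2. 2a->1: no, a/bababb meet in 0. 2a->2: ok.
All examples now run through 3 states with every (state, symbol) defined. Accept strings end in {0,2}, Reject strings end in {1}; accept={0,2}.

states=3 start=0 accept={0,2} delta: 0a->0 0b->1 1a->1 1b->2 2a->2 2b->0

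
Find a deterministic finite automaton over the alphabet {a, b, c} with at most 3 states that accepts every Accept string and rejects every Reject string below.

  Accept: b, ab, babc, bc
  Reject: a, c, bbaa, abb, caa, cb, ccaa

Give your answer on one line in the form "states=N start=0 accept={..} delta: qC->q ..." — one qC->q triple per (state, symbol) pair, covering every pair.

states=3 start=0 accept={1} delta: 0a->0 0b->1 0c->2 1a->0 1b->0 1c->1 2a->0 2b->0 2c->0

Fold the examples into a partial DFA from state 0: repeatedly fix the first undefined (state, symbol) met by the shortest-then-alphabetical prefix, trying targets in increasing order and rejecting any under which an Accept and a Reject string meet in one state with the same remainder; add a state when all current targets are rejected. Accepting states are where Accept strings end.
a: 0a undefined. 0a->0: ok.
b: 0b undefined. 0b->0: no, b/a meet in 0. Open state 1: 0b->1.
c: 0c undefined. 0c->0: no, b/cb meet in 1. 0c->1: no, b/c meet in 1. Open state 2: 0c->2.
ba: 1a undefined. 1a->0: ok.
bb: 1b undefined. 1b->0: ok.
bc: 1c undefined. 1c->0: no, babc/a meet in 0. 1c->1: ok.
ca: 2a undefined. 2a->0: ok.
cb: 2b undefined. 2b->0: ok.
cc: 2c undefined. 2c->0: ok.
All examples now run through 3 states with every (state, symbol) defined. Accept strings end in {1}, Reject strings end in {0,2}; accept={1}.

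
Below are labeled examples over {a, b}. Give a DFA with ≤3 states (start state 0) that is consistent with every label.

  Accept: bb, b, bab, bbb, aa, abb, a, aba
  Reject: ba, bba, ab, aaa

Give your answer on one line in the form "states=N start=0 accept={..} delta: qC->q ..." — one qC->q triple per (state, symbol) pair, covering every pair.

State merging on the prefix tree: take the shortest (then alphabetical) example prefix whose next move is undefined and point that move at state 0, else 1, else 2, ...; a target is out if some Accept/Reject pair would then sit in one state with the same input left (inseparable). If every existing state is out, open a new one.
a: 0a undefined. 0a->0: no, b/ab meet in 0 with "b" left. Open state 1: 0a->1.
b: 0b undefined. 0b->0: no, bab/ab meet in 1 with "b" left. 0b->1: no, bb/ab meet in 1 with "b" left. Open state 2: 0b->2.
aa: 1a undefined. 1a->0: no, a/aaa meet in 1. 1a->1: no, aa/aaa meet in 1. 1a->2: ok.
ab: 1b undefined. 1b->0: ok.
ba: 2a undefined. 2a->0: ok.
bb: 2b undefined. 2b->0: no, bb/ba meet in 0. 2b->1: no, b/bba meet in 2. 2b->2: ok.
All examples now run through 3 states with every (state, symbol) defined. Accept strings end in {1,2}, Reject strings end in {0}; accept={1,2}.

states=3 start=0 accept={1,2} delta: 0a->1 0b->2 1a->2 1b->0 2a->0 2b->2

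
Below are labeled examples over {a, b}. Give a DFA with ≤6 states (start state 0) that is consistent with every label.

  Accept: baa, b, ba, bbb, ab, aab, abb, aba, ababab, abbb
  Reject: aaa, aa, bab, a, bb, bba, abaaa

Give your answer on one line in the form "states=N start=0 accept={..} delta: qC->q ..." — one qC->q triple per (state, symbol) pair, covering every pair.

states=5 start=0 accept={2,3,4} delta: 0a->1 0b->2 1a->0 1b->3 2a->2 2b->0 3a->4 3b->3 4a->0 4b->0

State merging on the prefix tree: take the shortest (then alphabetical) example prefix whose next move is undefined and point that move at state 0, else 1, else 2, ...; a target is out if some Accept/Reject pair would then sit in one state with the same input left (inseparable). If every existing state is out, open a new one.
a: 0a undefined. 0a->0: no, abb/bb meet in 0 with "bb" left. Open state 1: 0a->1.
b: 0b undefined. 0b->0: no, baa/aa meet in 1 with "a" left. 0b->1: no, baa/aaa meet in 1 with "aa" left. Open state 2: 0b->2.
aa: 1a undefined. 1a->0: ok.
ab: 1b undefined. 1b->0: no, ab/aa meet in 0. 1b->1: no, ab/aaa meet in 1. 1b->2: no, abb/bb meet in 2 with "b" left. Open state 3: 1b->3.
ba: 2a undefined. 2a->0: no, baa/aaa meet in 1. 2a->1: no, baa/aa meet in 0. 2a->2: ok.
bb: 2b undefined. 2b->0: ok.
aba: 3a undefined. 3a->0: no, aba/aa meet in 0. 3a->1: no, aba/aaa meet in 1. 3a->2: no, baa/abaaa meet in 2. 3a->3: no, ab/abaaa meet in 3. Open state 4: 3a->4.
abb: 3b undefined. 3b->0: no, abb/aa meet in 0. 3b->1: no, abb/aaa meet in 1. 3b->2: no, abbb/aa meet in 0. 3b->3: ok.
abaa: 4a undefined. 4a->0: ok.
abab: 4b undefined. 4b->0: ok.
All examples now run through 5 states with every (state, symbol) defined. Accept strings end in {2,3,4}, Reject strings end in {0,1}; accept={2,3,4}.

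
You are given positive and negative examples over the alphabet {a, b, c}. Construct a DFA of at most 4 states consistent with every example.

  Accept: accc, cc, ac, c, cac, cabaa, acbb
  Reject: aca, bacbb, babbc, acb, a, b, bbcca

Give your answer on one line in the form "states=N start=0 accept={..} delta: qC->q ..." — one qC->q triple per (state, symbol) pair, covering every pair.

states=4 start=0 accept={2} delta: 0a->0 0b->1 0c->2 1a->1 1b->0 1c->0 2a->3 2b->3 2c->2 3a->2 3b->2 3c->2

Grow the machine one transition at a time. Run the examples from 0; the earliest place one falls off (shortest prefix, ties alphabetical) gets sent to the lowest-numbered state that keeps every Accept/Reject pair distinguishable — a pair clashes when both reach the same state with identical unread suffix — and to a fresh state only if none does.
a: 0a undefined. 0a->0: ok.
b: 0b undefined. 0b->0: no, ac/babbc meet in 0 with "c" left. Open state 1: 0b->1.
c: 0c undefined. 0c->0: no, accc/aca meet in 0. 0c->1: no, ac/b meet in 1. Open state 2: 0c->2.
ba: 1a undefined. 1a->0: no, acbb/bacbb meet in 2 with "bb" left. 1a->1: ok.
bb: 1b undefined. 1b->0: ok.
ca: 2a undefined. 2a->0: no, cabaa/b meet in 1. 2a->1: no, cac/babbc meet in 1 with "c" left. 2a->2: no, ac/aca meet in 2. Open state 3: 2a->3.
cc: 2c undefined. 2c->0: no, cc/a meet in 0. 2c->1: no, accc/babbc meet in 1 with "c" left. 2c->2: ok.
acb: 2b undefined. 2b->0: no, acbb/b meet in 1. 2b->1: no, acbb/a meet in 0. 2b->2: no, accc/acb meet in 2. 2b->3: ok.
bac: 1c undefined. 1c->0: ok.
cab: 3b undefined. 3b->0: no, cabaa/bacbb meet in 0. 3b->1: no, cabaa/b meet in 1. 3b->2: ok.
cac: 3c undefined. 3c->0: no, cac/bacbb meet in 0. 3c->1: no, cac/b meet in 1. 3c->2: ok.
cabaa: 3a undefined. 3a->0: no, cabaa/bacbb meet in 0. 3a->1: no, cabaa/b meet in 1. 3a->2: ok.
All examples now run through 4 states with every (state, symbol) defined. Accept strings end in {2}, Reject strings end in {0,1,3}; accept={2}.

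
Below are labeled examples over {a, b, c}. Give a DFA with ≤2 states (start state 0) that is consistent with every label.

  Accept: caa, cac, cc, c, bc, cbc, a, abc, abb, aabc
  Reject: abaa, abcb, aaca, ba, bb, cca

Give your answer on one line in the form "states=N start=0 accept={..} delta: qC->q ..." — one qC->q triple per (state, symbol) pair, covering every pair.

states=2 start=0 accept={1} delta: 0a->1 0b->1 0c->1 1a->0 1b->0 1c->1

Fold the examples into a partial DFA from state 0: repeatedly fix the first undefined (state, symbol) met by the shortest-then-alphabetical prefix, trying targets in increasing order and rejecting any under which an Accept and a Reject string meet in one state with the same remainder; add a state when all current targets are rejected. Accepting states are where Accept strings end.
a: 0a undefined. 0a->0: no, abb/bb meet in 0 with "bb" left. Open state 1: 0a->1.
b: 0b undefined. 0b->0: no, a/ba meet in 1. 0b->1: ok.
c: 0c undefined. 0c->0: no, caa/ba meet in 1 with "a" left. 0c->1: ok.
aa: 1a undefined. 1a->0: ok.
ab: 1b undefined. 1b->0: ok.
bc: 1c undefined. 1c->0: no, caa/cca meet in 1. 1c->1: ok.
All examples now run through 2 states with every (state, symbol) defined. Accept strings end in {1}, Reject strings end in {0}; accept={1}.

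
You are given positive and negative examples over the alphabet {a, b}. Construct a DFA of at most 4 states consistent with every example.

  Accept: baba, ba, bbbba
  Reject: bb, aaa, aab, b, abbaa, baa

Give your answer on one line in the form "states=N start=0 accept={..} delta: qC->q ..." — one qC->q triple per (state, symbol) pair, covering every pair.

State merging on the prefix tree: take the shortest (then alphabetical) example prefix whose next move is undefined and point that move at state 0, else 1, else 2, ...; a target is out if some Accept/Reject pair would then sit in one state with the same input left (inseparable). If every existing state is out, open a new one.
a: 0a undefined. 0a->0: ok.
b: 0b undefined. 0b->0: no, baba/bb meet in 0. Open state 1: 0b->1.
ba: 1a undefined. 1a->0: no, baba/aaa meet in 0. 1a->1: no, ba/aab meet in 1. Open state 2: 1a->2.
bb: 1b undefined. 1b->0: no, bbbba/bb meet in 0. 1b->1: ok.
baa: 2a undefined. 2a->0: ok.
bab: 2b undefined. 2b->0: no, baba/aaa meet in 0. 2b->1: ok.
All examples now run through 3 states with every (state, symbol) defined. Accept strings end in {2}, Reject strings end in {0,1}; accept={2}.

states=3 start=0 accept={2} delta: 0a->0 0b->1 1a->2 1b->1 2a->0 2b->1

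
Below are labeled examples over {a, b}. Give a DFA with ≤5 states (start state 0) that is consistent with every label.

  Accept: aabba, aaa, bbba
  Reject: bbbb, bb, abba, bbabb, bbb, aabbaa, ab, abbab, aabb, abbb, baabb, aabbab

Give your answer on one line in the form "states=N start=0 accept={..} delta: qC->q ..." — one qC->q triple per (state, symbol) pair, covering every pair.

Grow the machine one transition at a time. Run the examples from 0; the earliest place one falls off (shortest prefix, ties alphabetical) gets sent to the lowest-numbered state that keeps every Accept/Reject pair distinguishable — a pair clashes when both reach the same state with identical unread suffix — and to a fresh state only if none does.
a: 0a undefined. 0a->0: no, aabba/abba meet in 0 with "bba" left. Open state 1: 0a->1.
b: 0b undefined. 0b->0: ok.
aa: 1a undefined. 1a->0: ok.
ab: 1b undefined. 1b->0: no, aabba/abba meet in 1. 1b->1: no, aabba/bbabb meet in 1. Open state 2: 1b->2.
abb: 2b undefined. 2b->0: no, aabba/abba meet in 1. 2b->1: no, aabba/bbabb meet in 1. 2b->2: ok.
abba: 2a undefined. 2a->0: ok.
All examples now run through 3 states with every (state, symbol) defined. Accept strings end in {1}, Reject strings end in {0,2}; accept={1}.

states=3 start=0 accept={1} delta: 0a->1 0b->0 1a->0 1b->2 2a->0 2b->2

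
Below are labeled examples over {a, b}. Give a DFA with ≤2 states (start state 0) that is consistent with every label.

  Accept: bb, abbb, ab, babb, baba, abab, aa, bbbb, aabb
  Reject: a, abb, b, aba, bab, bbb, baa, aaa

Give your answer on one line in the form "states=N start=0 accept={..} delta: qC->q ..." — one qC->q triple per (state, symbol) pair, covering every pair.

states=2 start=0 accept={0} delta: 0a->1 0b->1 1a->0 1b->0

State merging on the prefix tree: take the shortest (then alphabetical) example prefix whose next move is undefined and point that move at state 0, else 1, else 2, ...; a target is out if some Accept/Reject pair would then sit in one state with the same input left (inseparable). If every existing state is out, open a new one.
a: 0a undefined. 0a->0: no, bb/abb meet in 0 with "bb" left. Open state 1: 0a->1.
b: 0b undefined. 0b->0: no, bb/b meet in 0. 0b->1: ok.
aa: 1a undefined. 1a->0: ok.
ab: 1b undefined. 1b->0: ok.
All examples now run through 2 states with every (state, symbol) defined. Accept strings end in {0}, Reject strings end in {1}; accept={0}.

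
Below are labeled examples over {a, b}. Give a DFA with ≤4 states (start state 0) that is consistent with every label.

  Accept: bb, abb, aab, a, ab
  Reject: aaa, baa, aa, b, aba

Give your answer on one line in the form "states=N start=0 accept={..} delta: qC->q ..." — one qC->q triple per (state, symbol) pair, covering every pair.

states=3 start=0 accept={0,1} delta: 0a->1 0b->2 1a->2 1b->1 2a->2 2b->0

State merging on the prefix tree: take the shortest (then alphabetical) example prefix whose next move is undefined and point that move at state 0, else 1, else 2, ...; a target is out if some Accept/Reject pair would then sit in one state with the same input left (inseparable). If every existing state is out, open a new one.
a: 0a undefined. 0a->0: no, aab/b meet in 0 with "b" left. Open state 1: 0a->1.
b: 0b undefined. 0b->0: no, bb/b meet in 0. 0b->1: no, a/b meet in 1. Open state 2: 0b->2.
aa: 1a undefined. 1a->0: no, aab/b meet in 2. 1a->1: no, a/aaa meet in 1. 1a->2: ok.
ab: 1b undefined. 1b->0: no, abb/aa meet in 2. 1b->1: ok.
ba: 2a undefined. 2a->0: no, abb/baa meet in 1. 2a->1: no, abb/aaa meet in 1. 2a->2: ok.
bb: 2b undefined. 2b->0: ok.
All examples now run through 3 states with every (state, symbol) defined. Accept strings end in {0,1}, Reject strings end in {2}; accept={0,1}.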